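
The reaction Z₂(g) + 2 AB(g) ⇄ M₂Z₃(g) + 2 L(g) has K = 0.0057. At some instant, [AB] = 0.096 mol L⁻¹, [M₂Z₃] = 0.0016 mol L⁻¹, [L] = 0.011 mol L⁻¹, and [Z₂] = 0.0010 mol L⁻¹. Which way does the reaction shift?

to the left

Q = [M₂Z₃]·[L]² / ([Z₂]·[AB]²) = (0.0016)·(0.011)² / ((0.0010)·(0.096)²) = 0.021
Q = 0.021 > K = 0.0057, so the reverse reaction proceeds.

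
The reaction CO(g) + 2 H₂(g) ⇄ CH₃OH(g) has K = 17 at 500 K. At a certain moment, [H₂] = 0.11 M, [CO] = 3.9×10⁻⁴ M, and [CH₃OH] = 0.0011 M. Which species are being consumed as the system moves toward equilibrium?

Q = [CH₃OH] / ([CO]·[H₂]²) = (0.0011) / ((3.9×10⁻⁴)·(0.11)²) = 230
Q = 230 > K = 17: net reverse reaction.

CH₃OH (products)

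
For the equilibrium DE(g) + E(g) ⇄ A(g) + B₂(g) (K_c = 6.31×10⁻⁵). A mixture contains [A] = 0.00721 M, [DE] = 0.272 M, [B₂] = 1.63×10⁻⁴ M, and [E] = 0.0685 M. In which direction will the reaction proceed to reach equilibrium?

at equilibrium

Q_c = [A]·[B₂] / ([DE]·[E]) = (0.00721)·(1.63×10⁻⁴) / ((0.272)·(0.0685)) = 6.31×10⁻⁵
Q_c = 6.31×10⁻⁵ = K_c, so the system is already at equilibrium.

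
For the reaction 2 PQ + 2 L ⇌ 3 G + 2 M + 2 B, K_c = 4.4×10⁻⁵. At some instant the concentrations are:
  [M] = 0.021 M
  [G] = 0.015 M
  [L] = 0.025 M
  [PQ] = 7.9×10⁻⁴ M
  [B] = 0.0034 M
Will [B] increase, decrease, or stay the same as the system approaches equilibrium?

stay the same

Q_c = [G]³·[M]²·[B]² / ([PQ]²·[L]²) = (0.015)³·(0.021)²·(0.0034)² / ((7.9×10⁻⁴)²·(0.025)²) = 4.4×10⁻⁵
Q_c = 4.4×10⁻⁵ = K_c; the system is at equilibrium.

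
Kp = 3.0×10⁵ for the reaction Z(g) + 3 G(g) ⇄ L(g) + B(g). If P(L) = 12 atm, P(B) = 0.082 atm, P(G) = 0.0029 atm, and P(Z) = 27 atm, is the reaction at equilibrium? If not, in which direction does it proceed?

to the left

Qp = P(L)·P(B) / (P(Z)·P(G)³) = (12)·(0.082) / ((27)·(0.0029)³) = 1.5×10⁶
Qp = 1.5×10⁶ > Kp = 3.0×10⁵, so the reverse reaction proceeds.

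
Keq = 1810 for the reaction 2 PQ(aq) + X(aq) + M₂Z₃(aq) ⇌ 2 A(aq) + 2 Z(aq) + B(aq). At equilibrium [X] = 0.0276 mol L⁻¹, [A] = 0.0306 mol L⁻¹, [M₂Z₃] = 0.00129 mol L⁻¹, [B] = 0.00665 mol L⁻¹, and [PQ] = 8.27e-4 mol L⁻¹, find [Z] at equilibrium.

At equilibrium, Keq = [A]²·[Z]²·[B] / ([PQ]²·[X]·[M₂Z₃]) = 1810.
(0.0306)²·([Z])²·(0.00665) / ((8.27e-4)²·(0.0276)·(0.00129)) = 1810
[Z]² = 0.00708 ⇒ [Z] = 0.0841 mol L⁻¹

[Z] = 0.0841 mol L⁻¹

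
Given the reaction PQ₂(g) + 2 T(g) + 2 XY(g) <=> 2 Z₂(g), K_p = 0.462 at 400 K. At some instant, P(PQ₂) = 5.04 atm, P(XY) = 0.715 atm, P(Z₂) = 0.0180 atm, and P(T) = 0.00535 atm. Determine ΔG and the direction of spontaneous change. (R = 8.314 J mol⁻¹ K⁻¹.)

ΔG = 7.49 kJ/mol; the forward reaction is non-spontaneous

Q_p = P(Z₂)² / (P(PQ₂)·P(T)²·P(XY)²) = (0.0180)² / ((5.04)·(0.00535)²·(0.715)²) = 4.39
ΔG = RT ln(Q_p/K_p) = (8.314 J mol⁻¹ K⁻¹)(400 K) × ln(4.39/0.462)
   = (3.326 kJ/mol)(2.252) = 7.49 kJ/mol
ΔG > 0, so the forward reaction is non-spontaneous (proceeds in reverse).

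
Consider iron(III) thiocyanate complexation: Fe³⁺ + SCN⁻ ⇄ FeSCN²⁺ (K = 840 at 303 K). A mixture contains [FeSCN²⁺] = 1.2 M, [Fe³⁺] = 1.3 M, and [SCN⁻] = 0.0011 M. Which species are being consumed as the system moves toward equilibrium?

none (at equilibrium)

Q = [FeSCN²⁺] / ([Fe³⁺]·[SCN⁻]) = (1.2) / ((1.3)·(0.0011)) = 840
Q = 840 = K; the system is at equilibrium.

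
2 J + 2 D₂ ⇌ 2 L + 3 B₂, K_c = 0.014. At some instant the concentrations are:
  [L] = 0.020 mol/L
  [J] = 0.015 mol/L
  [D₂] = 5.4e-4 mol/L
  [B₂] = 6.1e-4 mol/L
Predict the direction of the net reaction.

Q_c = [L]²·[B₂]³ / ([J]²·[D₂]²) = (0.020)²·(6.1e-4)³ / ((0.015)²·(5.4e-4)²) = 0.0014
Q_c = 0.0014 < K_c = 0.014, so the forward reaction proceeds.

in the forward direction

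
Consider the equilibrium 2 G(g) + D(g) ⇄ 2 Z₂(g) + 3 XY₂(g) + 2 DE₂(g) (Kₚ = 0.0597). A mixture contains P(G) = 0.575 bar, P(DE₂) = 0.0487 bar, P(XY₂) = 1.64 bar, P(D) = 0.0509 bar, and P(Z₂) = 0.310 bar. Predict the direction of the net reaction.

Qₚ = P(Z₂)²·P(XY₂)³·P(DE₂)² / (P(G)²·P(D)) = (0.310)²·(1.64)³·(0.0487)² / ((0.575)²·(0.0509)) = 0.0597
Qₚ = 0.0597 = Kₚ, so the system is already at equilibrium.

no net change (already at equilibrium)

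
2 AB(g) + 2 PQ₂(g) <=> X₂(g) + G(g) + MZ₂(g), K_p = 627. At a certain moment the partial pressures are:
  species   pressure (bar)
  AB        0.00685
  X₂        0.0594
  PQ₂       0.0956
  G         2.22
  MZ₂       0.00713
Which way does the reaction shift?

Q_p = P(X₂)·P(G)·P(MZ₂) / (P(AB)²·P(PQ₂)²) = (0.0594)·(2.22)·(0.00713) / ((0.00685)²·(0.0956)²) = 2190
Q_p = 2190 > K_p = 627, so the reverse reaction proceeds.

toward reactants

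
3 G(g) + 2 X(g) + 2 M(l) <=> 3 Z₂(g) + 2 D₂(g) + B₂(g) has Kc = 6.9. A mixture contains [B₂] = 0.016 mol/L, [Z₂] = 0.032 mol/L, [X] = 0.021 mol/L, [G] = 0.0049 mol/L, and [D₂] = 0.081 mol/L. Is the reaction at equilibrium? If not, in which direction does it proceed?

to the left

(M is a pure liquid — omitted from Qc.)
Qc = [Z₂]³·[D₂]²·[B₂] / ([G]³·[X]²) = (0.032)³·(0.081)²·(0.016) / ((0.0049)³·(0.021)²) = 66
Qc = 66 > Kc = 6.9, so the reverse reaction proceeds.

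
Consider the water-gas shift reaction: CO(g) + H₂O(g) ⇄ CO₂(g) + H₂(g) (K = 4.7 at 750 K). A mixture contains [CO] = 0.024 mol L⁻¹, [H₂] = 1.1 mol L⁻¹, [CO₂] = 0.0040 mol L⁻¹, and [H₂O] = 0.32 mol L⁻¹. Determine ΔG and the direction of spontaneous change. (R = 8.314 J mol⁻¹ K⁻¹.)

Q = [CO₂]·[H₂] / ([CO]·[H₂O]) = (0.0040)·(1.1) / ((0.024)·(0.32)) = 0.573
ΔG = RT ln(Q/K) = (8.314 J mol⁻¹ K⁻¹)(750 K) × ln(0.573/4.7)
   = (6.236 kJ/mol)(-2.104) = -13.1 kJ/mol
ΔG < 0, so the forward reaction is spontaneous (proceeds forward).

ΔG = -13.1 kJ/mol; the forward reaction is spontaneous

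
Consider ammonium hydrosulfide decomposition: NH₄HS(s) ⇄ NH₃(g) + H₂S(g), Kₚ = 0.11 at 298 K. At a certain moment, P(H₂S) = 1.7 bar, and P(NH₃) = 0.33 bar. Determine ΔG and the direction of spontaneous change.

ΔG = 4.04 kJ/mol; the forward reaction is non-spontaneous

(NH₄HS is a pure solid — omitted from Qₚ.)
Qₚ = P(NH₃)·P(H₂S) = (0.33)·(1.7) = 0.561
ΔG = RT ln(Qₚ/Kₚ) = (8.314 J mol⁻¹ K⁻¹)(298 K) × ln(0.561/0.11)
   = (2.478 kJ/mol)(1.629) = 4.04 kJ/mol
ΔG > 0, so the forward reaction is non-spontaneous (proceeds in reverse).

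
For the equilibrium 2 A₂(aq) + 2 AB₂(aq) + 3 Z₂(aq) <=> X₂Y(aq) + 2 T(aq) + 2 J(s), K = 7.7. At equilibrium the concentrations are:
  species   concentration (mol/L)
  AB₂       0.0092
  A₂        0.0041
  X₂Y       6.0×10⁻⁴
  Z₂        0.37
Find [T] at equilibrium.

[T] = 9.6×10⁻⁴ mol/L

(J is a pure solid — omitted from K.)
At equilibrium, K = [X₂Y]·[T]² / ([A₂]²·[AB₂]²·[Z₂]³) = 7.7.
(6.0×10⁻⁴)·([T])² / ((0.0041)²·(0.0092)²·(0.37)³) = 7.7
[T]² = 9.25×10⁻⁷ ⇒ [T] = 9.6×10⁻⁴ mol/L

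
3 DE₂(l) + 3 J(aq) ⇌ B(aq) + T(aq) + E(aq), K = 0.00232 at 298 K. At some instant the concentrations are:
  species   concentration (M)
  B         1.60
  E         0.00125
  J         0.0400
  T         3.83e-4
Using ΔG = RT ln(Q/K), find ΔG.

ΔG = 4.07 kJ/mol

(DE₂ is a pure liquid — omitted from Q.)
Q = [B]·[T]·[E] / [J]³ = (1.60)·(3.83e-4)·(0.00125) / (0.0400)³ = 0.0120
ΔG = RT ln(Q/K) = (8.314 J mol⁻¹ K⁻¹)(298 K) × ln(0.0120/0.00232)
   = (2.478 kJ/mol)(1.643) = 4.07 kJ/mol
ΔG > 0, so the forward reaction is non-spontaneous (proceeds in reverse).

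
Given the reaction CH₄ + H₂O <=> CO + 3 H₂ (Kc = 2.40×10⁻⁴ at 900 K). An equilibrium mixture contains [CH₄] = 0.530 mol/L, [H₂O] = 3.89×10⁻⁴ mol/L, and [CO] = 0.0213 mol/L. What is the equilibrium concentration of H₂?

At equilibrium, Kc = [CO]·[H₂]³ / ([CH₄]·[H₂O]) = 2.40×10⁻⁴.
(0.0213)·([H₂])³ / ((0.530)·(3.89×10⁻⁴)) = 2.40×10⁻⁴
[H₂]³ = 2.32×10⁻⁶ ⇒ [H₂] = 0.0132 mol/L

[H₂] = 0.0132 mol/L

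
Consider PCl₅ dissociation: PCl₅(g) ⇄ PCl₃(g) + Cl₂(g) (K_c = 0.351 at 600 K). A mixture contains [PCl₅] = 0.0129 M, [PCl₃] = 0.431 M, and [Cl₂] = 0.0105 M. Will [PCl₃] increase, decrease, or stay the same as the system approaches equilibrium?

Q_c = [PCl₃]·[Cl₂] / [PCl₅] = (0.431)·(0.0105) / (0.0129) = 0.351
Q_c = 0.351 = K_c; the system is at equilibrium.

stay the same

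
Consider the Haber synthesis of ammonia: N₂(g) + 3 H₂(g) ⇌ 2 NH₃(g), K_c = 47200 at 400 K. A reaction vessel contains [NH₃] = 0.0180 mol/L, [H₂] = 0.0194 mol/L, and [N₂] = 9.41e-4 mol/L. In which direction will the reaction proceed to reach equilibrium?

Q_c = [NH₃]² / ([N₂]·[H₂]³) = (0.0180)² / ((9.41e-4)·(0.0194)³) = 47200
Q_c = 47200 = K_c, so the system is already at equilibrium.

no net change (already at equilibrium)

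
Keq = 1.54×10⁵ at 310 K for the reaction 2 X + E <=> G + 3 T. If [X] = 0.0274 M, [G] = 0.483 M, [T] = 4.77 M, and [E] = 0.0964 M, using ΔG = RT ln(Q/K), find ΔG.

Q = [G]·[T]³ / ([X]²·[E]) = (0.483)·(4.77)³ / ((0.0274)²·(0.0964)) = 7.24×10⁵
ΔG = RT ln(Q/Keq) = (8.314 J mol⁻¹ K⁻¹)(310 K) × ln(7.24×10⁵/1.54×10⁵)
   = (2.577 kJ/mol)(1.548) = 3.99 kJ/mol
ΔG > 0, so the forward reaction is non-spontaneous (proceeds in reverse).

ΔG = 3.99 kJ/mol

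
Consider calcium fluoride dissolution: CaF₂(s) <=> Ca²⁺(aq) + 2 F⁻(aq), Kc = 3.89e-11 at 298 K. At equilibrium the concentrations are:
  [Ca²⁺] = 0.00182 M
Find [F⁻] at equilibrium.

[F⁻] = 1.46e-4 M

(CaF₂ is a pure solid — omitted from Kc.)
At equilibrium, Kc = [Ca²⁺]·[F⁻]² = 3.89e-11.
(0.00182)·([F⁻])² = 3.89e-11
[F⁻]² = 2.14e-8 ⇒ [F⁻] = 1.46e-4 M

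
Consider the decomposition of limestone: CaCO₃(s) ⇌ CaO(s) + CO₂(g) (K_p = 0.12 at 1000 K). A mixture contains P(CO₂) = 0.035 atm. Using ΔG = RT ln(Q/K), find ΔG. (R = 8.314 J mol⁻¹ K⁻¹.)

ΔG = -10.2 kJ/mol

(CaCO₃, CaO are pure solids — omitted from Q_p.)
Q_p = P(CO₂) = 0.0350
ΔG = RT ln(Q_p/K_p) = (8.314 J mol⁻¹ K⁻¹)(1000 K) × ln(0.0350/0.12)
   = (8.314 kJ/mol)(-1.232) = -10.2 kJ/mol
ΔG < 0, so the forward reaction is spontaneous (proceeds forward).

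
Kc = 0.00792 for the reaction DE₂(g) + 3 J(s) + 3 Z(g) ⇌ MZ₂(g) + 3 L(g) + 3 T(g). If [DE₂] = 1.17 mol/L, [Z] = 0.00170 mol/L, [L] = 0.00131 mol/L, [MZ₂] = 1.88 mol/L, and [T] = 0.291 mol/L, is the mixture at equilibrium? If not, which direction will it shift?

no; Q > K, reaction proceeds in reverse

(J is a pure solid — omitted from Qc.)
Qc = [MZ₂]·[L]³·[T]³ / ([DE₂]·[Z]³) = (1.88)·(0.00131)³·(0.291)³ / ((1.17)·(0.00170)³) = 0.0181
Qc = 0.0181 > Kc = 0.00792: net reverse reaction.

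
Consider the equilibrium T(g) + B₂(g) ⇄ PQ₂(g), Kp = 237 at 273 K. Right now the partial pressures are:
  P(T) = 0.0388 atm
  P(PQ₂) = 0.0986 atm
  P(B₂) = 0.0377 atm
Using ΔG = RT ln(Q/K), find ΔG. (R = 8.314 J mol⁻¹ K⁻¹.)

Qp = P(PQ₂) / (P(T)·P(B₂)) = (0.0986) / ((0.0388)·(0.0377)) = 67.4
ΔG = RT ln(Qp/Kp) = (8.314 J mol⁻¹ K⁻¹)(273 K) × ln(67.4/237)
   = (2.270 kJ/mol)(-1.257) = -2.85 kJ/mol
ΔG < 0, so the forward reaction is spontaneous (proceeds forward).

ΔG = -2.85 kJ/mol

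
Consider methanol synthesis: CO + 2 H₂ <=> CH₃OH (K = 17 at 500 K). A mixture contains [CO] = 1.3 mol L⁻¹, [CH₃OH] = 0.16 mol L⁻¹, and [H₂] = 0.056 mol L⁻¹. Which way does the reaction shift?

Q = [CH₃OH] / ([CO]·[H₂]²) = (0.16) / ((1.3)·(0.056)²) = 39
Q = 39 > K = 17, so the reverse reaction proceeds.

in the reverse direction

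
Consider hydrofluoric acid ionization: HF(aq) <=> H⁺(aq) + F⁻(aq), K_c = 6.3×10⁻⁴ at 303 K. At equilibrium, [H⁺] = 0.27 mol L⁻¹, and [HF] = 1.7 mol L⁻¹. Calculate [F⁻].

At equilibrium, K_c = [H⁺]·[F⁻] / [HF] = 6.3×10⁻⁴.
(0.27)·([F⁻]) / (1.7) = 6.3×10⁻⁴
[F⁻] = 0.00397 = 0.0040 mol L⁻¹

[F⁻] = 0.0040 mol L⁻¹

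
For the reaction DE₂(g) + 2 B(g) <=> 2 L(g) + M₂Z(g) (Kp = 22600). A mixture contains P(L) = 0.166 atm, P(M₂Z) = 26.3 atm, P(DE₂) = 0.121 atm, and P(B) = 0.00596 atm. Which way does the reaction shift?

Qp = P(L)²·P(M₂Z) / (P(DE₂)·P(B)²) = (0.166)²·(26.3) / ((0.121)·(0.00596)²) = 1.69e5
Qp = 1.69e5 > Kp = 22600, so the reverse reaction proceeds.

to the left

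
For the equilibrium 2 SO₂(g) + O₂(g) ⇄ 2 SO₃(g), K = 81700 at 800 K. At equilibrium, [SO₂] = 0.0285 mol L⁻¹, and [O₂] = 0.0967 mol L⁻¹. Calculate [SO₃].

At equilibrium, K = [SO₃]² / ([SO₂]²·[O₂]) = 81700.
([SO₃])² / ((0.0285)²·(0.0967)) = 81700
[SO₃]² = 6.42 ⇒ [SO₃] = 2.53 mol L⁻¹

[SO₃] = 2.53 mol L⁻¹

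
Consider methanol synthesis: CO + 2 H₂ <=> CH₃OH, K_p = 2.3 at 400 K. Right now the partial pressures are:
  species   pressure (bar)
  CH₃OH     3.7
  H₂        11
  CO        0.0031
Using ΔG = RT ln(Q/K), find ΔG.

Q_p = P(CH₃OH) / (P(CO)·P(H₂)²) = (3.7) / ((0.0031)·(11)²) = 9.86
ΔG = RT ln(Q_p/K_p) = (8.314 J mol⁻¹ K⁻¹)(400 K) × ln(9.86/2.3)
   = (3.326 kJ/mol)(1.456) = 4.84 kJ/mol
ΔG > 0, so the forward reaction is non-spontaneous (proceeds in reverse).

ΔG = 4.84 kJ/mol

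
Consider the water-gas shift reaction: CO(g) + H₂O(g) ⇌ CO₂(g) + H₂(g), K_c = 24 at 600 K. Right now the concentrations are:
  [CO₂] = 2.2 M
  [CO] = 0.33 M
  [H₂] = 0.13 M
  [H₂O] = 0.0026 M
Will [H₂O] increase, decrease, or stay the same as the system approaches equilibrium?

increase

Q_c = [CO₂]·[H₂] / ([CO]·[H₂O]) = (2.2)·(0.13) / ((0.33)·(0.0026)) = 330
Q_c = 330 > K_c = 24: net reverse reaction.
H₂O is a reactant, so it increases.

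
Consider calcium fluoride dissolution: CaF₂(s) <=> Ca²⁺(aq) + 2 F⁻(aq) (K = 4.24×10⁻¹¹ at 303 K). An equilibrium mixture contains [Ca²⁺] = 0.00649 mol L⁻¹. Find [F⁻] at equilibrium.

(CaF₂ is a pure solid — omitted from K.)
At equilibrium, K = [Ca²⁺]·[F⁻]² = 4.24×10⁻¹¹.
(0.00649)·([F⁻])² = 4.24×10⁻¹¹
[F⁻]² = 6.53×10⁻⁹ ⇒ [F⁻] = 8.08×10⁻⁵ mol L⁻¹

[F⁻] = 8.08×10⁻⁵ mol L⁻¹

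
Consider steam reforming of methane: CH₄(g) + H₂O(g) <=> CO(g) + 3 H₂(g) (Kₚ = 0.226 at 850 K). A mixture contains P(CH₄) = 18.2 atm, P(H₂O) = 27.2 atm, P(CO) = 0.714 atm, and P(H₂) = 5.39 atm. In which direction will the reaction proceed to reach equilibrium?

at equilibrium

Qₚ = P(CO)·P(H₂)³ / (P(CH₄)·P(H₂O)) = (0.714)·(5.39)³ / ((18.2)·(27.2)) = 0.226
Qₚ = 0.226 = Kₚ, so the system is already at equilibrium.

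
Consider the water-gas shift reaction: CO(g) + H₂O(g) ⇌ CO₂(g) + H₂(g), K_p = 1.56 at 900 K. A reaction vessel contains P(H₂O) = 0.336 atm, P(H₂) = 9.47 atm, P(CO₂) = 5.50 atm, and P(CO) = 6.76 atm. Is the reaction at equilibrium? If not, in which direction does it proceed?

Q_p = P(CO₂)·P(H₂) / (P(CO)·P(H₂O)) = (5.50)·(9.47) / ((6.76)·(0.336)) = 22.9
Q_p = 22.9 > K_p = 1.56, so the reverse reaction proceeds.

reverse (toward reactants)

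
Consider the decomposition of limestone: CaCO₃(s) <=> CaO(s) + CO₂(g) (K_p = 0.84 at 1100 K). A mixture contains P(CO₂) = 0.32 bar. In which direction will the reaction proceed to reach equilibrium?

toward products

(CaCO₃, CaO are pure solids — omitted from Q_p.)
Q_p = P(CO₂) = 0.32
Q_p = 0.32 < K_p = 0.84, so the forward reaction proceeds.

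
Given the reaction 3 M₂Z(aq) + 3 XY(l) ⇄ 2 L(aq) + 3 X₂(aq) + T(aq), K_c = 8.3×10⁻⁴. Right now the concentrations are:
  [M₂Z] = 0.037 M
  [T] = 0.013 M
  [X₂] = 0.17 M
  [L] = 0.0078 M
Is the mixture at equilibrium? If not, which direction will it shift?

no; Q < K, reaction proceeds forward

(XY is a pure liquid — omitted from Q_c.)
Q_c = [L]²·[X₂]³·[T] / [M₂Z]³ = (0.0078)²·(0.17)³·(0.013) / (0.037)³ = 7.7×10⁻⁵
Q_c = 7.7×10⁻⁵ < K_c = 8.3×10⁻⁴: net forward reaction.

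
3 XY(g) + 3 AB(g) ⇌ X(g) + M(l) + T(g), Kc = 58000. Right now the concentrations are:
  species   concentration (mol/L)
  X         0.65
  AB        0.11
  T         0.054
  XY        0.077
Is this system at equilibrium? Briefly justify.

yes, at equilibrium

(M is a pure liquid — omitted from Qc.)
Qc = [X]·[T] / ([XY]³·[AB]³) = (0.65)·(0.054) / ((0.077)³·(0.11)³) = 58000
Qc = 58000 = Kc; the system is at equilibrium.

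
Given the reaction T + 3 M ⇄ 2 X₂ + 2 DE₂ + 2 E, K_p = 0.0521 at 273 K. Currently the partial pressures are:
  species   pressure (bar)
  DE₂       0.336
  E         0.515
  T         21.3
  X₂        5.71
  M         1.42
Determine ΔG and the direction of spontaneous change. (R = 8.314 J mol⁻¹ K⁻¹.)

ΔG = -2.68 kJ/mol; the forward reaction is spontaneous

Q_p = P(X₂)²·P(DE₂)²·P(E)² / (P(T)·P(M)³) = (5.71)²·(0.336)²·(0.515)² / ((21.3)·(1.42)³) = 0.0160
ΔG = RT ln(Q_p/K_p) = (8.314 J mol⁻¹ K⁻¹)(273 K) × ln(0.0160/0.0521)
   = (2.270 kJ/mol)(-1.181) = -2.68 kJ/mol
ΔG < 0, so the forward reaction is spontaneous (proceeds forward).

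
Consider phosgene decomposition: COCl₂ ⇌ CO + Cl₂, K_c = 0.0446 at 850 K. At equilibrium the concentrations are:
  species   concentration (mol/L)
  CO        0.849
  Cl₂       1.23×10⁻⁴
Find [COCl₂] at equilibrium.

[COCl₂] = 0.00234 mol/L

At equilibrium, K_c = [CO]·[Cl₂] / [COCl₂] = 0.0446.
(0.849)·(1.23×10⁻⁴) / ([COCl₂]) = 0.0446
[COCl₂] = 0.00234 mol/L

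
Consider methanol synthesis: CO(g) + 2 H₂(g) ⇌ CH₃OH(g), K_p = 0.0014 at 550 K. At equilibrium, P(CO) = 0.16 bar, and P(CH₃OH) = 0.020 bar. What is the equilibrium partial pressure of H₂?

At equilibrium, K_p = P(CH₃OH) / (P(CO)·P(H₂)²) = 0.0014.
(0.020) / ((0.16)·(P(H₂))²) = 0.0014
P(H₂)² = 89.3 ⇒ P(H₂) = 9.4 bar

P(H₂) = 9.4 bar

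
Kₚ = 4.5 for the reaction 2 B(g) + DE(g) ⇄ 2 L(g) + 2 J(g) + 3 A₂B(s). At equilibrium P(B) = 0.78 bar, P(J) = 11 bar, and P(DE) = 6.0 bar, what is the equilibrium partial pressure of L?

P(L) = 0.37 bar

(A₂B is a pure solid — omitted from Kₚ.)
At equilibrium, Kₚ = P(L)²·P(J)² / (P(B)²·P(DE)) = 4.5.
(P(L))²·(11)² / ((0.78)²·(6.0)) = 4.5
P(L)² = 0.136 ⇒ P(L) = 0.37 bar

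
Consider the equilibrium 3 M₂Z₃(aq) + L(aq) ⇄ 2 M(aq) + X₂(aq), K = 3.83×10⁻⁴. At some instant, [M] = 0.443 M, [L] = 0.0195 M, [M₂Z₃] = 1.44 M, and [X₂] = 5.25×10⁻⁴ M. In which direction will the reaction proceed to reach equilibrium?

Q = [M]²·[X₂] / ([M₂Z₃]³·[L]) = (0.443)²·(5.25×10⁻⁴) / ((1.44)³·(0.0195)) = 0.00177
Q = 0.00177 > K = 3.83×10⁻⁴, so the reverse reaction proceeds.

toward reactants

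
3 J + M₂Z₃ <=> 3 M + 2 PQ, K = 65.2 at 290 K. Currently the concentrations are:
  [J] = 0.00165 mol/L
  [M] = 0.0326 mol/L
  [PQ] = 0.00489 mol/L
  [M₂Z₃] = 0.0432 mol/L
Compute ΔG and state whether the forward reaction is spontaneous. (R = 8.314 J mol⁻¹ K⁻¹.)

Q = [M]³·[PQ]² / ([J]³·[M₂Z₃]) = (0.0326)³·(0.00489)² / ((0.00165)³·(0.0432)) = 4.27
ΔG = RT ln(Q/K) = (8.314 J mol⁻¹ K⁻¹)(290 K) × ln(4.27/65.2)
   = (2.411 kJ/mol)(-2.726) = -6.57 kJ/mol
ΔG < 0, so the forward reaction is spontaneous (proceeds forward).

ΔG = -6.57 kJ/mol; the forward reaction is spontaneous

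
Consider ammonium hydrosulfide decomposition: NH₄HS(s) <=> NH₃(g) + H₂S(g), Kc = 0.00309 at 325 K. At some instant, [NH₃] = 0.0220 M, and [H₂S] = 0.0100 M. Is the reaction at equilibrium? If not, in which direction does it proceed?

(NH₄HS is a pure solid — omitted from Qc.)
Qc = [NH₃]·[H₂S] = (0.0220)·(0.0100) = 2.20e-4
Qc = 2.20e-4 < Kc = 0.00309, so the forward reaction proceeds.

in the forward direction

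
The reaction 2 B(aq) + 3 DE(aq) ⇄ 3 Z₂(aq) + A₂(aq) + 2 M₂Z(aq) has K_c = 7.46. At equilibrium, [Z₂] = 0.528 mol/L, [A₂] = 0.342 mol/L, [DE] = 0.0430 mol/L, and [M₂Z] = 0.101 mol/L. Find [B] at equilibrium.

At equilibrium, K_c = [Z₂]³·[A₂]·[M₂Z]² / ([B]²·[DE]³) = 7.46.
(0.528)³·(0.342)·(0.101)² / (([B])²·(0.0430)³) = 7.46
[B]² = 0.866 ⇒ [B] = 0.930 mol/L

[B] = 0.930 mol/L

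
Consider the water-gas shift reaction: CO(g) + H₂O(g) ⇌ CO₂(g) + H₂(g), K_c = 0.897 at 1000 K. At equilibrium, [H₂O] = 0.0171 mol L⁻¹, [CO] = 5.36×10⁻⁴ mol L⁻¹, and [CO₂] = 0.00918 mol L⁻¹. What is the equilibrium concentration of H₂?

[H₂] = 8.96×10⁻⁴ mol L⁻¹

At equilibrium, K_c = [CO₂]·[H₂] / ([CO]·[H₂O]) = 0.897.
(0.00918)·([H₂]) / ((5.36×10⁻⁴)·(0.0171)) = 0.897
[H₂] = 8.96×10⁻⁴ mol L⁻¹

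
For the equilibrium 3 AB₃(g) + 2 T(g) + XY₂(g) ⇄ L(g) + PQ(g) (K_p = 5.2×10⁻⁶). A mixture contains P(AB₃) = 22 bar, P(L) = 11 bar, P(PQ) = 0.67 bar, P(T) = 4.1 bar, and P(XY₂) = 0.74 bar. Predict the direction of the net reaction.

Q_p = P(L)·P(PQ) / (P(AB₃)³·P(T)²·P(XY₂)) = (11)·(0.67) / ((22)³·(4.1)²·(0.74)) = 5.6×10⁻⁵
Q_p = 5.6×10⁻⁵ > K_p = 5.2×10⁻⁶, so the reverse reaction proceeds.

in the reverse direction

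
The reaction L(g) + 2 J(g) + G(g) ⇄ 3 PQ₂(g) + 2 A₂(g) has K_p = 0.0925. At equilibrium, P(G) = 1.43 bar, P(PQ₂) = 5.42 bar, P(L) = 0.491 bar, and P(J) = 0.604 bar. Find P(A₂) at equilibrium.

P(A₂) = 0.0122 bar

At equilibrium, K_p = P(PQ₂)³·P(A₂)² / (P(L)·P(J)²·P(G)) = 0.0925.
(5.42)³·(P(A₂))² / ((0.491)·(0.604)²·(1.43)) = 0.0925
P(A₂)² = 1.49×10⁻⁴ ⇒ P(A₂) = 0.0122 bar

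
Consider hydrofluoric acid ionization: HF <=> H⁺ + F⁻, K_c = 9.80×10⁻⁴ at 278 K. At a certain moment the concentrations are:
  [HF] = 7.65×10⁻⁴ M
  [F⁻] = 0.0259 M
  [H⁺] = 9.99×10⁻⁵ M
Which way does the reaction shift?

reverse (toward reactants)

Q_c = [H⁺]·[F⁻] / [HF] = (9.99×10⁻⁵)·(0.0259) / (7.65×10⁻⁴) = 0.00338
Q_c = 0.00338 > K_c = 9.80×10⁻⁴, so the reverse reaction proceeds.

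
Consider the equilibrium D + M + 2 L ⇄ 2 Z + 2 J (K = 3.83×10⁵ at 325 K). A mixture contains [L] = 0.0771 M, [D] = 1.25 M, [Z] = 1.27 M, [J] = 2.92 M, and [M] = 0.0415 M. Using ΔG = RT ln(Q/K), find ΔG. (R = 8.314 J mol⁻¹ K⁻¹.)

ΔG = -5.81 kJ/mol

Q = [Z]²·[J]² / ([D]·[M]·[L]²) = (1.27)²·(2.92)² / ((1.25)·(0.0415)·(0.0771)²) = 44600
ΔG = RT ln(Q/K) = (8.314 J mol⁻¹ K⁻¹)(325 K) × ln(44600/3.83×10⁵)
   = (2.702 kJ/mol)(-2.150) = -5.81 kJ/mol
ΔG < 0, so the forward reaction is spontaneous (proceeds forward).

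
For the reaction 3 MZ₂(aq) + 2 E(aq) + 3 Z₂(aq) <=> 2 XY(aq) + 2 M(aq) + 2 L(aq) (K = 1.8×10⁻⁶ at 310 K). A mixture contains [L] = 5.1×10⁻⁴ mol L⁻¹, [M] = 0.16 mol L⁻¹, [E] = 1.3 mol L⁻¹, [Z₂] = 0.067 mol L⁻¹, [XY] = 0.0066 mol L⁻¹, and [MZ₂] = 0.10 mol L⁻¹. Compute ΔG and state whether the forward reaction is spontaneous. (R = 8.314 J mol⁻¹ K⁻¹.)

Q = [XY]²·[M]²·[L]² / ([MZ₂]³·[E]²·[Z₂]³) = (0.0066)²·(0.16)²·(5.1×10⁻⁴)² / ((0.10)³·(1.3)²·(0.067)³) = 5.71×10⁻⁷
ΔG = RT ln(Q/K) = (8.314 J mol⁻¹ K⁻¹)(310 K) × ln(5.71×10⁻⁷/1.8×10⁻⁶)
   = (2.577 kJ/mol)(-1.148) = -2.96 kJ/mol
ΔG < 0, so the forward reaction is spontaneous (proceeds forward).

ΔG = -2.96 kJ/mol; the forward reaction is spontaneous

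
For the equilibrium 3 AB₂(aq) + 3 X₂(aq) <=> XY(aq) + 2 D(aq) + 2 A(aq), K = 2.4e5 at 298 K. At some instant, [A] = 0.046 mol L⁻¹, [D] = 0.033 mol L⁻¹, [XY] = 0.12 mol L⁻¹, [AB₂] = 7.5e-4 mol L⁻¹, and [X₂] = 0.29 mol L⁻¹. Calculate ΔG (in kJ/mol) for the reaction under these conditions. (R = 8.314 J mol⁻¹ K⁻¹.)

ΔG = -5.42 kJ/mol

Q = [XY]·[D]²·[A]² / ([AB₂]³·[X₂]³) = (0.12)·(0.033)²·(0.046)² / ((7.5e-4)³·(0.29)³) = 26900
ΔG = RT ln(Q/K) = (8.314 J mol⁻¹ K⁻¹)(298 K) × ln(26900/2.4e5)
   = (2.478 kJ/mol)(-2.189) = -5.42 kJ/mol
ΔG < 0, so the forward reaction is spontaneous (proceeds forward).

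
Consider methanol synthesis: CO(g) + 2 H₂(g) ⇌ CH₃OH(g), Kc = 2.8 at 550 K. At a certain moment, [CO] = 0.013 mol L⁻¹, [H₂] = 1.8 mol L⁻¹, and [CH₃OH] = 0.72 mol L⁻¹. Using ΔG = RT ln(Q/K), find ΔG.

Qc = [CH₃OH] / ([CO]·[H₂]²) = (0.72) / ((0.013)·(1.8)²) = 17.1
ΔG = RT ln(Qc/Kc) = (8.314 J mol⁻¹ K⁻¹)(550 K) × ln(17.1/2.8)
   = (4.573 kJ/mol)(1.809) = 8.27 kJ/mol
ΔG > 0, so the forward reaction is non-spontaneous (proceeds in reverse).

ΔG = 8.27 kJ/mol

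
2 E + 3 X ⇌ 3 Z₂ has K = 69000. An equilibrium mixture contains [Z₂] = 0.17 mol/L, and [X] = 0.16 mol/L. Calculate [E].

At equilibrium, K = [Z₂]³ / ([E]²·[X]³) = 69000.
(0.17)³ / (([E])²·(0.16)³) = 69000
[E]² = 1.74×10⁻⁵ ⇒ [E] = 0.0042 mol/L

[E] = 0.0042 mol/L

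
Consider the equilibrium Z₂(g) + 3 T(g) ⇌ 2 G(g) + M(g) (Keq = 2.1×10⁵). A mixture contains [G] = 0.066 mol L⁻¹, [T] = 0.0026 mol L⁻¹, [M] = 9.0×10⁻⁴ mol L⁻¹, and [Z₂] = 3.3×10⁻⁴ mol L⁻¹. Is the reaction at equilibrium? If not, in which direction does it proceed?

reverse (toward reactants)

Q = [G]²·[M] / ([Z₂]·[T]³) = (0.066)²·(9.0×10⁻⁴) / ((3.3×10⁻⁴)·(0.0026)³) = 6.8×10⁵
Q = 6.8×10⁵ > Keq = 2.1×10⁵, so the reverse reaction proceeds.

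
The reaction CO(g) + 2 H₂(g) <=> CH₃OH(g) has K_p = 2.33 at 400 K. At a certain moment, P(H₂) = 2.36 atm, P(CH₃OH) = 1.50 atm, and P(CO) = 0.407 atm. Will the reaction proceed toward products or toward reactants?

toward products

Q_p = P(CH₃OH) / (P(CO)·P(H₂)²) = (1.50) / ((0.407)·(2.36)²) = 0.662
Q_p = 0.662 < K_p = 2.33, so the forward reaction proceeds.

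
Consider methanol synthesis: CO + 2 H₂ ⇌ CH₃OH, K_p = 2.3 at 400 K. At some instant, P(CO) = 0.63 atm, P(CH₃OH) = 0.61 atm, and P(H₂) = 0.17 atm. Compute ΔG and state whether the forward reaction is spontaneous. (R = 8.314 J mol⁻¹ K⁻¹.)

Q_p = P(CH₃OH) / (P(CO)·P(H₂)²) = (0.61) / ((0.63)·(0.17)²) = 33.5
ΔG = RT ln(Q_p/K_p) = (8.314 J mol⁻¹ K⁻¹)(400 K) × ln(33.5/2.3)
   = (3.326 kJ/mol)(2.679) = 8.91 kJ/mol
ΔG > 0, so the forward reaction is non-spontaneous (proceeds in reverse).

ΔG = 8.91 kJ/mol; the forward reaction is non-spontaneous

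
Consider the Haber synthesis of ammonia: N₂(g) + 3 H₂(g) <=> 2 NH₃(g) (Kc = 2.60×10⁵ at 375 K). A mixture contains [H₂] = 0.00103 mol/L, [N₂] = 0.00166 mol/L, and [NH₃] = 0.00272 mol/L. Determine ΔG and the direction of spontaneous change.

Qc = [NH₃]² / ([N₂]·[H₂]³) = (0.00272)² / ((0.00166)·(0.00103)³) = 4.08×10⁶
ΔG = RT ln(Qc/Kc) = (8.314 J mol⁻¹ K⁻¹)(375 K) × ln(4.08×10⁶/2.60×10⁵)
   = (3.118 kJ/mol)(2.753) = 8.58 kJ/mol
ΔG > 0, so the forward reaction is non-spontaneous (proceeds in reverse).

ΔG = 8.58 kJ/mol; the forward reaction is non-spontaneous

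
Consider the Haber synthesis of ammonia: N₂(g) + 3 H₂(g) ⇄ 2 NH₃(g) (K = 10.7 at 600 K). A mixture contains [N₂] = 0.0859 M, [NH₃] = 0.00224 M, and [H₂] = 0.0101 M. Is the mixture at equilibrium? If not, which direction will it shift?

no; Q > K, reaction proceeds in reverse

Q = [NH₃]² / ([N₂]·[H₂]³) = (0.00224)² / ((0.0859)·(0.0101)³) = 56.7
Q = 56.7 > K = 10.7: net reverse reaction.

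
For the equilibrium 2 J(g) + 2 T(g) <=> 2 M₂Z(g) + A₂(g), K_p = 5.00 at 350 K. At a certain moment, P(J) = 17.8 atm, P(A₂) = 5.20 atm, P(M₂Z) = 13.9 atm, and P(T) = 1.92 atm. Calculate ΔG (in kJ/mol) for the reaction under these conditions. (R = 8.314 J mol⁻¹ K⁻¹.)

ΔG = -5.12 kJ/mol

Q_p = P(M₂Z)²·P(A₂) / (P(J)²·P(T)²) = (13.9)²·(5.20) / ((17.8)²·(1.92)²) = 0.860
ΔG = RT ln(Q_p/K_p) = (8.314 J mol⁻¹ K⁻¹)(350 K) × ln(0.860/5.00)
   = (2.910 kJ/mol)(-1.760) = -5.12 kJ/mol
ΔG < 0, so the forward reaction is spontaneous (proceeds forward).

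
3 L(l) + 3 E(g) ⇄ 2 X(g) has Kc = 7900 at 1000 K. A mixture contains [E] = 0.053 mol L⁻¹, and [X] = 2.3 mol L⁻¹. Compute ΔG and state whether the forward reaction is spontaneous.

(L is a pure liquid — omitted from Qc.)
Qc = [X]² / [E]³ = (2.3)² / (0.053)³ = 35500
ΔG = RT ln(Qc/Kc) = (8.314 J mol⁻¹ K⁻¹)(1000 K) × ln(35500/7900)
   = (8.314 kJ/mol)(1.503) = 12.5 kJ/mol
ΔG > 0, so the forward reaction is non-spontaneous (proceeds in reverse).

ΔG = 12.5 kJ/mol; the forward reaction is non-spontaneous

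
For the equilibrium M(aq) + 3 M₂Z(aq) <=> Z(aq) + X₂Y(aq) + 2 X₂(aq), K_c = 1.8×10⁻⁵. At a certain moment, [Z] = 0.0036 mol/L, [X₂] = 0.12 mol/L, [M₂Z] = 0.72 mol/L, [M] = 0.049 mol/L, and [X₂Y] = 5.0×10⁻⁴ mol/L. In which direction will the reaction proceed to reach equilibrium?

Q_c = [Z]·[X₂Y]·[X₂]² / ([M]·[M₂Z]³) = (0.0036)·(5.0×10⁻⁴)·(0.12)² / ((0.049)·(0.72)³) = 1.4×10⁻⁶
Q_c = 1.4×10⁻⁶ < K_c = 1.8×10⁻⁵, so the forward reaction proceeds.

toward products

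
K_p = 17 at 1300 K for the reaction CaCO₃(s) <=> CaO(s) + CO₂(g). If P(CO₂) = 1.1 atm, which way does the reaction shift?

(CaCO₃, CaO are pure solids — omitted from Q_p.)
Q_p = P(CO₂) = 1.1
Q_p = 1.1 < K_p = 17, so the forward reaction proceeds.

to the right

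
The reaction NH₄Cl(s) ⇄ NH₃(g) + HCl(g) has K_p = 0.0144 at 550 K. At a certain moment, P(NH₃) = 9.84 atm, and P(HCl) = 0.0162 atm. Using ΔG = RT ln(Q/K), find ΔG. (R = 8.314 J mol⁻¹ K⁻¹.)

(NH₄Cl is a pure solid — omitted from Q_p.)
Q_p = P(NH₃)·P(HCl) = (9.84)·(0.0162) = 0.159
ΔG = RT ln(Q_p/K_p) = (8.314 J mol⁻¹ K⁻¹)(550 K) × ln(0.159/0.0144)
   = (4.573 kJ/mol)(2.402) = 11.0 kJ/mol
ΔG > 0, so the forward reaction is non-spontaneous (proceeds in reverse).

ΔG = 11.0 kJ/mol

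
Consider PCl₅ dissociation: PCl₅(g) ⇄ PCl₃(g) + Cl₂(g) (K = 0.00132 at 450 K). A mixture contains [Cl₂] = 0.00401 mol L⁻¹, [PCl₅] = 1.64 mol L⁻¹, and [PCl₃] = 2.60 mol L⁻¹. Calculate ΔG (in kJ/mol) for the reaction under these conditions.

ΔG = 5.88 kJ/mol

Q = [PCl₃]·[Cl₂] / [PCl₅] = (2.60)·(0.00401) / (1.64) = 0.00636
ΔG = RT ln(Q/K) = (8.314 J mol⁻¹ K⁻¹)(450 K) × ln(0.00636/0.00132)
   = (3.741 kJ/mol)(1.572) = 5.88 kJ/mol
ΔG > 0, so the forward reaction is non-spontaneous (proceeds in reverse).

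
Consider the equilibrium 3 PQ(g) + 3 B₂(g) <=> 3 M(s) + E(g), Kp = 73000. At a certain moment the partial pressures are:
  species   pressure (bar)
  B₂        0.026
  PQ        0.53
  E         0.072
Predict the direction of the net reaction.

(M is a pure solid — omitted from Qp.)
Qp = P(E) / (P(PQ)³·P(B₂)³) = (0.072) / ((0.53)³·(0.026)³) = 28000
Qp = 28000 < Kp = 73000, so the forward reaction proceeds.

forward (toward products)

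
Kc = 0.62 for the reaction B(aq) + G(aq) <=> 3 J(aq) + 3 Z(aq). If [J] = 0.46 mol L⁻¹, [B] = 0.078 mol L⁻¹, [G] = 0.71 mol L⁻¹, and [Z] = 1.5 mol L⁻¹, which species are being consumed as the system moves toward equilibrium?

J, Z (products)

Qc = [J]³·[Z]³ / ([B]·[G]) = (0.46)³·(1.5)³ / ((0.078)·(0.71)) = 5.9
Qc = 5.9 > Kc = 0.62: net reverse reaction.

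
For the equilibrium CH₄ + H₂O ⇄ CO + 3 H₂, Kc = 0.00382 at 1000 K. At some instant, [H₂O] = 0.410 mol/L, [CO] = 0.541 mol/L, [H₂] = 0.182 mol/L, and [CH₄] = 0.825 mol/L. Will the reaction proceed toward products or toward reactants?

Qc = [CO]·[H₂]³ / ([CH₄]·[H₂O]) = (0.541)·(0.182)³ / ((0.825)·(0.410)) = 0.00964
Qc = 0.00964 > Kc = 0.00382, so the reverse reaction proceeds.

reverse (toward reactants)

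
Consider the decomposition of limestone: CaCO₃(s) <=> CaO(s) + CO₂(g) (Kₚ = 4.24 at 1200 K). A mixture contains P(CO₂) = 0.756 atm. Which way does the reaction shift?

(CaCO₃, CaO are pure solids — omitted from Qₚ.)
Qₚ = P(CO₂) = 0.756
Qₚ = 0.756 < Kₚ = 4.24, so the forward reaction proceeds.

to the right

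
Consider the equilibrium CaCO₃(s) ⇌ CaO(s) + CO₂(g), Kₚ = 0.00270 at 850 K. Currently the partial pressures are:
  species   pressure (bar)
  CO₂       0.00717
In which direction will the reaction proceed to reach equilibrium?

(CaCO₃, CaO are pure solids — omitted from Qₚ.)
Qₚ = P(CO₂) = 0.00717
Qₚ = 0.00717 > Kₚ = 0.00270, so the reverse reaction proceeds.

toward reactants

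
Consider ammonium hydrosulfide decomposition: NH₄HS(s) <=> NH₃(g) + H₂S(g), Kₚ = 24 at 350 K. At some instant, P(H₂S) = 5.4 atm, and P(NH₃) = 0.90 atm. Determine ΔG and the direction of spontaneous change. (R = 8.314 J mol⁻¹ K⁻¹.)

ΔG = -4.65 kJ/mol; the forward reaction is spontaneous

(NH₄HS is a pure solid — omitted from Qₚ.)
Qₚ = P(NH₃)·P(H₂S) = (0.90)·(5.4) = 4.86
ΔG = RT ln(Qₚ/Kₚ) = (8.314 J mol⁻¹ K⁻¹)(350 K) × ln(4.86/24)
   = (2.910 kJ/mol)(-1.597) = -4.65 kJ/mol
ΔG < 0, so the forward reaction is spontaneous (proceeds forward).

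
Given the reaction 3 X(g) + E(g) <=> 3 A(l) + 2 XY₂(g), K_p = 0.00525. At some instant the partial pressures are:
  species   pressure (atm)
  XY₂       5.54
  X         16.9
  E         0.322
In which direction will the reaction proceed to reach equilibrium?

(A is a pure liquid — omitted from Q_p.)
Q_p = P(XY₂)² / (P(X)³·P(E)) = (5.54)² / ((16.9)³·(0.322)) = 0.0197
Q_p = 0.0197 > K_p = 0.00525, so the reverse reaction proceeds.

to the left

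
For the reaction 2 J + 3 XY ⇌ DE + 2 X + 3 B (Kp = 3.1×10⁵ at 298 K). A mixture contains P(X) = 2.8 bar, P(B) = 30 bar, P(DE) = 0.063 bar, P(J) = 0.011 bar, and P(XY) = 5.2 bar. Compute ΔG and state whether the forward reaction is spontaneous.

Qp = P(DE)·P(X)²·P(B)³ / (P(J)²·P(XY)³) = (0.063)·(2.8)²·(30)³ / ((0.011)²·(5.2)³) = 7.84×10⁵
ΔG = RT ln(Qp/Kp) = (8.314 J mol⁻¹ K⁻¹)(298 K) × ln(7.84×10⁵/3.1×10⁵)
   = (2.478 kJ/mol)(0.9278) = 2.30 kJ/mol
ΔG > 0, so the forward reaction is non-spontaneous (proceeds in reverse).

ΔG = 2.30 kJ/mol; the forward reaction is non-spontaneous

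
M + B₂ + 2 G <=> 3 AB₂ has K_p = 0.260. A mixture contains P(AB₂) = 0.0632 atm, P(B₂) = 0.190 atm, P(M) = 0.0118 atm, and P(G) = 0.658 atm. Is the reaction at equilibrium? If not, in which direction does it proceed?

at equilibrium

Q_p = P(AB₂)³ / (P(M)·P(B₂)·P(G)²) = (0.0632)³ / ((0.0118)·(0.190)·(0.658)²) = 0.260
Q_p = 0.260 = K_p, so the system is already at equilibrium.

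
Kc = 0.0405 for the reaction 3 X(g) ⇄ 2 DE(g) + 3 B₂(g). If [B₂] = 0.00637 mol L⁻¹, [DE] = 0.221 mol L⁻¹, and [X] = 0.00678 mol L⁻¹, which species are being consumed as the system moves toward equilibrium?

Qc = [DE]²·[B₂]³ / [X]³ = (0.221)²·(0.00637)³ / (0.00678)³ = 0.0405
Qc = 0.0405 = Kc; the system is at equilibrium.

none (at equilibrium)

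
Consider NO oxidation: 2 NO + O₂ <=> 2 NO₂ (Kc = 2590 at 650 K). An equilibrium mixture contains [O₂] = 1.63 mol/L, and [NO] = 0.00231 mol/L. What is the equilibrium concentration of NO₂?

At equilibrium, Kc = [NO₂]² / ([NO]²·[O₂]) = 2590.
([NO₂])² / ((0.00231)²·(1.63)) = 2590
[NO₂]² = 0.0225 ⇒ [NO₂] = 0.150 mol/L

[NO₂] = 0.150 mol/L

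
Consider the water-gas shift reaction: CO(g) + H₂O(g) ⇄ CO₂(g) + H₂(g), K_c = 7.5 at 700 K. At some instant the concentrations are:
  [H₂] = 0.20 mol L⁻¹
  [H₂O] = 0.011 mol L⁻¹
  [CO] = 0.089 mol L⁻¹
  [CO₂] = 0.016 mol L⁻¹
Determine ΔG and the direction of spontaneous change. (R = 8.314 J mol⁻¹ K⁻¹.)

Q_c = [CO₂]·[H₂] / ([CO]·[H₂O]) = (0.016)·(0.20) / ((0.089)·(0.011)) = 3.27
ΔG = RT ln(Q_c/K_c) = (8.314 J mol⁻¹ K⁻¹)(700 K) × ln(3.27/7.5)
   = (5.820 kJ/mol)(-0.8301) = -4.83 kJ/mol
ΔG < 0, so the forward reaction is spontaneous (proceeds forward).

ΔG = -4.83 kJ/mol; the forward reaction is spontaneous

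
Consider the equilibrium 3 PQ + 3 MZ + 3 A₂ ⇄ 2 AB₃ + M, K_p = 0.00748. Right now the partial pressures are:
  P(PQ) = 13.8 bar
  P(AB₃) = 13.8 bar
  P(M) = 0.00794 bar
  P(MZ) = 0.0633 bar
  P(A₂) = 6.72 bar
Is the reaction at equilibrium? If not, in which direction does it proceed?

Q_p = P(AB₃)²·P(M) / (P(PQ)³·P(MZ)³·P(A₂)³) = (13.8)²·(0.00794) / ((13.8)³·(0.0633)³·(6.72)³) = 0.00748
Q_p = 0.00748 = K_p, so the system is already at equilibrium.

neither direction; the system is at equilibrium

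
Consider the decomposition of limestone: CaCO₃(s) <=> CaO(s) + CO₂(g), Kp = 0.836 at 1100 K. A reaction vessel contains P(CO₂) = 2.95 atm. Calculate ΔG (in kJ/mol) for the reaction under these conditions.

ΔG = 11.5 kJ/mol

(CaCO₃, CaO are pure solids — omitted from Qp.)
Qp = P(CO₂) = 2.95
ΔG = RT ln(Qp/Kp) = (8.314 J mol⁻¹ K⁻¹)(1100 K) × ln(2.95/0.836)
   = (9.145 kJ/mol)(1.261) = 11.5 kJ/mol
ΔG > 0, so the forward reaction is non-spontaneous (proceeds in reverse).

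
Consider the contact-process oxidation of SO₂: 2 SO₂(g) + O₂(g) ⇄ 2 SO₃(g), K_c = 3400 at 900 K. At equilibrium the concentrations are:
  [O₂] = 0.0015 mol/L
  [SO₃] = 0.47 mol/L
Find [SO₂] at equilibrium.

[SO₂] = 0.21 mol/L

At equilibrium, K_c = [SO₃]² / ([SO₂]²·[O₂]) = 3400.
(0.47)² / (([SO₂])²·(0.0015)) = 3400
[SO₂]² = 0.0433 ⇒ [SO₂] = 0.21 mol/L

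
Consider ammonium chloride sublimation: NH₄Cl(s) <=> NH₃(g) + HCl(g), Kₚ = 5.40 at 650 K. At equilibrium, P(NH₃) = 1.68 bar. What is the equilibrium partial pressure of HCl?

P(HCl) = 3.21 bar

(NH₄Cl is a pure solid — omitted from Kₚ.)
At equilibrium, Kₚ = P(NH₃)·P(HCl) = 5.40.
(1.68)·(P(HCl)) = 5.40
P(HCl) = 3.21 bar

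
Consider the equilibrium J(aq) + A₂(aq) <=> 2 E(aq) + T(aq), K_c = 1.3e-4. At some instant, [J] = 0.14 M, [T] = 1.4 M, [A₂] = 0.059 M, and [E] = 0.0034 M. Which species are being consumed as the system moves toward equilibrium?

Q_c = [E]²·[T] / ([J]·[A₂]) = (0.0034)²·(1.4) / ((0.14)·(0.059)) = 0.0020
Q_c = 0.0020 > K_c = 1.3e-4: net reverse reaction.

E, T (products)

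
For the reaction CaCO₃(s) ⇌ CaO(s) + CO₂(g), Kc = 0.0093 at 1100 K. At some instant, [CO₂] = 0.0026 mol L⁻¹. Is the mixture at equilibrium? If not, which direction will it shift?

no; Q < K, reaction proceeds forward

(CaCO₃, CaO are pure solids — omitted from Qc.)
Qc = [CO₂] = 0.0026
Qc = 0.0026 < Kc = 0.0093: net forward reaction.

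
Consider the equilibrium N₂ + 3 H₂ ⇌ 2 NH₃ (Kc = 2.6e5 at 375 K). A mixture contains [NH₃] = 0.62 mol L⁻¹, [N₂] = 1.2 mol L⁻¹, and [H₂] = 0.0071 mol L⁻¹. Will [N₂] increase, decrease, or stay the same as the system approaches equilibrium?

Qc = [NH₃]² / ([N₂]·[H₂]³) = (0.62)² / ((1.2)·(0.0071)³) = 9.0e5
Qc = 9.0e5 > Kc = 2.6e5: net reverse reaction.
N₂ is a reactant, so it increases.

increase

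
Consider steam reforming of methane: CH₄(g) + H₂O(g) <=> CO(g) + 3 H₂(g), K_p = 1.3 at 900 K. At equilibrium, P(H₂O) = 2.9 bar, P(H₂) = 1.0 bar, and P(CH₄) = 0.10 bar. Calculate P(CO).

At equilibrium, K_p = P(CO)·P(H₂)³ / (P(CH₄)·P(H₂O)) = 1.3.
(P(CO))·(1.0)³ / ((0.10)·(2.9)) = 1.3
P(CO) = 0.377 = 0.38 bar

P(CO) = 0.38 bar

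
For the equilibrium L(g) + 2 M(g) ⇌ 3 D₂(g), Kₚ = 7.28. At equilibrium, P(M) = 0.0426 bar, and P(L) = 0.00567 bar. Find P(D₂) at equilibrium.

P(D₂) = 0.0422 bar

At equilibrium, Kₚ = P(D₂)³ / (P(L)·P(M)²) = 7.28.
(P(D₂))³ / ((0.00567)·(0.0426)²) = 7.28
P(D₂)³ = 7.49e-5 ⇒ P(D₂) = 0.0422 bar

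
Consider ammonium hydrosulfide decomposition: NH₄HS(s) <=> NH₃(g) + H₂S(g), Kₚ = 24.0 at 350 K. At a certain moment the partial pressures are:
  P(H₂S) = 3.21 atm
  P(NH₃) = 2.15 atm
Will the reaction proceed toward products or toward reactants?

(NH₄HS is a pure solid — omitted from Qₚ.)
Qₚ = P(NH₃)·P(H₂S) = (2.15)·(3.21) = 6.90
Qₚ = 6.90 < Kₚ = 24.0, so the forward reaction proceeds.

in the forward direction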